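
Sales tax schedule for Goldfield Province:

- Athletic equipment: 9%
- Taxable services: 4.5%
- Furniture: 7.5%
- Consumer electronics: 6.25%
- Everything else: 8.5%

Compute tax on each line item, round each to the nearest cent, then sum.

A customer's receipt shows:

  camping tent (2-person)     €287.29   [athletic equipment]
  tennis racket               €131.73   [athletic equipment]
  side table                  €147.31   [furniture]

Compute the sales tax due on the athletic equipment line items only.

€37.72

Camping tent (2-person) €287.29: athletic equipment → 9% → €25.86
Tennis racket €131.73: athletic equipment → 9% → €11.86
Tax on athletic equipment = €25.86 + €11.86 = €37.72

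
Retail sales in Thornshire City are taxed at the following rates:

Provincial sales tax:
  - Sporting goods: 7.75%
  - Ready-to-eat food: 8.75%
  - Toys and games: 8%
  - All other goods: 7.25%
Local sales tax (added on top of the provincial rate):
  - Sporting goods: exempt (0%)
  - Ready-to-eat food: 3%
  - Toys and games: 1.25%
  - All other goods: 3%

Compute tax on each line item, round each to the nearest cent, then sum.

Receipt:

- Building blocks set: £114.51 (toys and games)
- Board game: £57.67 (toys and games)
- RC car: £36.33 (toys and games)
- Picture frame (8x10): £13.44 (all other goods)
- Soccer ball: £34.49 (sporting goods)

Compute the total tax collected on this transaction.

£23.33

Building blocks set £114.51: toys and games → 8% + 1.25% local = 9.25% → £10.59
Board game £57.67: toys and games → 8% + 1.25% local = 9.25% → £5.33
RC car £36.33: toys and games → 8% + 1.25% local = 9.25% → £3.36
Picture frame (8x10) £13.44: all other goods → 7.25% + 3% local = 10.25% → £1.38
Soccer ball £34.49: sporting goods → 7.75% + 0% local = 7.75% → £2.67
Total tax = £10.59 + £5.33 + £3.36 + £1.38 + £2.67 = £23.33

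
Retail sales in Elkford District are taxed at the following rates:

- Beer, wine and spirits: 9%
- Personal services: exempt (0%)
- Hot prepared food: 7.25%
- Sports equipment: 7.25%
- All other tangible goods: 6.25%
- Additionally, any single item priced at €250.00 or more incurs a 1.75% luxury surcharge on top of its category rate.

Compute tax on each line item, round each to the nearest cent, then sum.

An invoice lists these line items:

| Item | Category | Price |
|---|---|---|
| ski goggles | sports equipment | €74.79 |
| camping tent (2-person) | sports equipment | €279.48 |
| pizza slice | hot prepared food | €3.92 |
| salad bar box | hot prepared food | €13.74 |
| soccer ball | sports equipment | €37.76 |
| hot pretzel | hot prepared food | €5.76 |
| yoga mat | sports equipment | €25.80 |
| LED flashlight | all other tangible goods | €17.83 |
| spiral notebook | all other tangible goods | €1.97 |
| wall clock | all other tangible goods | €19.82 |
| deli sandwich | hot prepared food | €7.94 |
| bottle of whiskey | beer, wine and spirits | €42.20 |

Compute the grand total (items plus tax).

Ski goggles €74.79: sports equipment → 7.25% → €5.42
Camping tent (2-person) €279.48: sports equipment → 7.25% + 1.75% surcharge = 9% → €25.15
Pizza slice €3.92: hot prepared food → 7.25% → €0.28
Salad bar box €13.74: hot prepared food → 7.25% → €1.00
Soccer ball €37.76: sports equipment → 7.25% → €2.74
Hot pretzel €5.76: hot prepared food → 7.25% → €0.42
Yoga mat €25.80: sports equipment → 7.25% → €1.87
LED flashlight €17.83: all other tangible goods → 6.25% → €1.11
Spiral notebook €1.97: all other tangible goods → 6.25% → €0.12
Wall clock €19.82: all other tangible goods → 6.25% → €1.24
Deli sandwich €7.94: hot prepared food → 7.25% → €0.58
Bottle of whiskey €42.20: beer, wine and spirits → 9% → €3.80
Subtotal = €531.01; tax = €43.73; total due = €574.74

€574.74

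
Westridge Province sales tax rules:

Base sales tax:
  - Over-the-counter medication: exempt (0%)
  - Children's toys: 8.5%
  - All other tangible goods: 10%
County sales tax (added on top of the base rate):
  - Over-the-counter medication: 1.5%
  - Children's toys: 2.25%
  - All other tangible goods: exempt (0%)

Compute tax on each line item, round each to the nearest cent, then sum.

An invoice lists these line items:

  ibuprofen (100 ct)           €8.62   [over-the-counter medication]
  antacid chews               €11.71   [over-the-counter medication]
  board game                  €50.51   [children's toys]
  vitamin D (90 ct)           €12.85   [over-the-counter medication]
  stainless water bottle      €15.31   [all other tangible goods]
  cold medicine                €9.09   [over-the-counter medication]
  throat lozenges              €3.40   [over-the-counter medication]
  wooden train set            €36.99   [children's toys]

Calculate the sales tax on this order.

Ibuprofen (100 ct) €8.62: over-the-counter medication → 0% + 1.5% county = 1.5% → €0.13
Antacid chews €11.71: over-the-counter medication → 0% + 1.5% county = 1.5% → €0.18
Board game €50.51: children's toys → 8.5% + 2.25% county = 10.75% → €5.43
Vitamin D (90 ct) €12.85: over-the-counter medication → 0% + 1.5% county = 1.5% → €0.19
Stainless water bottle €15.31: all other tangible goods → 10% + 0% county = 10% → €1.53
Cold medicine €9.09: over-the-counter medication → 0% + 1.5% county = 1.5% → €0.14
Throat lozenges €3.40: over-the-counter medication → 0% + 1.5% county = 1.5% → €0.05
Wooden train set €36.99: children's toys → 8.5% + 2.25% county = 10.75% → €3.98
Total tax = €0.13 + €0.18 + €5.43 + €0.19 + €1.53 + €0.14 + €0.05 + €3.98 = €11.63

€11.63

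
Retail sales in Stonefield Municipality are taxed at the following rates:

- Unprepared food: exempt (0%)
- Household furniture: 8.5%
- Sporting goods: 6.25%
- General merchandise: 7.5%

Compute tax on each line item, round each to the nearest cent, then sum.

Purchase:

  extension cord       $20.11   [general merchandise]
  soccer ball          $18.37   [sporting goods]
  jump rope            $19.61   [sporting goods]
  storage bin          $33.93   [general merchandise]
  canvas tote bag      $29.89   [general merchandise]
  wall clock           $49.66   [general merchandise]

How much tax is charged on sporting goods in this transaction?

$2.38

Soccer ball $18.37: sporting goods → 6.25% → $1.15
Jump rope $19.61: sporting goods → 6.25% → $1.23
Tax on sporting goods = $1.15 + $1.23 = $2.38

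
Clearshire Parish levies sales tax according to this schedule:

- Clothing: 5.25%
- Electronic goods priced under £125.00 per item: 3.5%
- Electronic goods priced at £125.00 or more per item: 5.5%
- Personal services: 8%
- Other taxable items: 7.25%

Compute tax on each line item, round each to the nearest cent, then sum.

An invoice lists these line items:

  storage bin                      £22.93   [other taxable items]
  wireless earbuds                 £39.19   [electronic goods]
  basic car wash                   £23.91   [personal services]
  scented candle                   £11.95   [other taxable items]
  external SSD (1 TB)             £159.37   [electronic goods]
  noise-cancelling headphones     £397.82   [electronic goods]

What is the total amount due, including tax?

£691.63

Storage bin £22.93: other taxable items → 7.25% → £1.66
Wireless earbuds £39.19: electronic goods, under £125.00 → 3.5% → £1.37
Basic car wash £23.91: personal services → 8% → £1.91
Scented candle £11.95: other taxable items → 7.25% → £0.87
External SSD (1 TB) £159.37: electronic goods, £125.00 or more → 5.5% → £8.77
Noise-cancelling headphones £397.82: electronic goods, £125.00 or more → 5.5% → £21.88
Subtotal = £655.17; tax = £36.46; total due = £691.63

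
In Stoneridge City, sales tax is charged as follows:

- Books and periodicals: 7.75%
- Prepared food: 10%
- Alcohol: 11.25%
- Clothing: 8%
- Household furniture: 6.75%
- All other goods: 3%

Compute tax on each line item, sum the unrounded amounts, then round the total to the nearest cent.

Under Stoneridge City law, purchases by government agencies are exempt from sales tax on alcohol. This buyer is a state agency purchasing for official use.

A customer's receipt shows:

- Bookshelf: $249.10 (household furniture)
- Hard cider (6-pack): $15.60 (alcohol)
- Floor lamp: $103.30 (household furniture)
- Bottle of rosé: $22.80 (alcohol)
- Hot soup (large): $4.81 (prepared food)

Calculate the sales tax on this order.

Bookshelf $249.10: household furniture → 6.75% → $16.81425
Hard cider (6-pack) $15.60: alcohol, buyer-exempt → 0% → $0.00
Floor lamp $103.30: household furniture → 6.75% → $6.97275
Bottle of rosé $22.80: alcohol, buyer-exempt → 0% → $0.00
Hot soup (large) $4.81: prepared food → 10% → $0.481
Unrounded tax sum = $24.268 → $24.27

$24.27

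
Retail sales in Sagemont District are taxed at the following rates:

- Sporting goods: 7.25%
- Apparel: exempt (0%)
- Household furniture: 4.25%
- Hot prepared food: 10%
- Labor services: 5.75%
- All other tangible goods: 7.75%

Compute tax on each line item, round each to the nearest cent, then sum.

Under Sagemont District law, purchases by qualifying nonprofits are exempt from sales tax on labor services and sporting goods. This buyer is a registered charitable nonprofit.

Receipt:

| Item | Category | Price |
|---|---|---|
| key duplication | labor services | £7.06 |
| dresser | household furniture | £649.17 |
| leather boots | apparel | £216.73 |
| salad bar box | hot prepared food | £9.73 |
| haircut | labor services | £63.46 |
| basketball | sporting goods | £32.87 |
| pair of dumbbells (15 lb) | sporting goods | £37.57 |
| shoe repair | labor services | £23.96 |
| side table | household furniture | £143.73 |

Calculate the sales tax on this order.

Key duplication £7.06: labor services, buyer-exempt → 0% → £0.00
Dresser £649.17: household furniture → 4.25% → £27.59
Leather boots £216.73: apparel → 0% → £0.00
Salad bar box £9.73: hot prepared food → 10% → £0.97
Haircut £63.46: labor services, buyer-exempt → 0% → £0.00
Basketball £32.87: sporting goods, buyer-exempt → 0% → £0.00
Pair of dumbbells (15 lb) £37.57: sporting goods, buyer-exempt → 0% → £0.00
Shoe repair £23.96: labor services, buyer-exempt → 0% → £0.00
Side table £143.73: household furniture → 4.25% → £6.11
Total tax = £27.59 + £0.97 + £6.11 = £34.67

£34.67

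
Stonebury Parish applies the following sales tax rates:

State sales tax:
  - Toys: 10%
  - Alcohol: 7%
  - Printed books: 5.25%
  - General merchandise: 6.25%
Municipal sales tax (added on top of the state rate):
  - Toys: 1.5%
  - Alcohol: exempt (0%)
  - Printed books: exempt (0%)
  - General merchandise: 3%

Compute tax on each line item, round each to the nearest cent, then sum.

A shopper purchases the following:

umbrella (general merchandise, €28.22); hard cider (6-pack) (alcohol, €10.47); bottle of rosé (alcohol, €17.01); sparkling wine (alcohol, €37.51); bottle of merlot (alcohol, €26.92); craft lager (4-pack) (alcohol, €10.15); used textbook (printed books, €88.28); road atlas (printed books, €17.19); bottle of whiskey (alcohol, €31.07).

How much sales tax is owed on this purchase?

Umbrella €28.22: general merchandise → 6.25% + 3% municipal = 9.25% → €2.61
Hard cider (6-pack) €10.47: alcohol → 7% + 0% municipal = 7% → €0.73
Bottle of rosé €17.01: alcohol → 7% + 0% municipal = 7% → €1.19
Sparkling wine €37.51: alcohol → 7% + 0% municipal = 7% → €2.63
Bottle of merlot €26.92: alcohol → 7% + 0% municipal = 7% → €1.88
Craft lager (4-pack) €10.15: alcohol → 7% + 0% municipal = 7% → €0.71
Used textbook €88.28: printed books → 5.25% + 0% municipal = 5.25% → €4.63
Road atlas €17.19: printed books → 5.25% + 0% municipal = 5.25% → €0.90
Bottle of whiskey €31.07: alcohol → 7% + 0% municipal = 7% → €2.17
Total tax = €2.61 + €0.73 + €1.19 + €2.63 + €1.88 + €0.71 + €4.63 + €0.90 + €2.17 = €17.45

€17.45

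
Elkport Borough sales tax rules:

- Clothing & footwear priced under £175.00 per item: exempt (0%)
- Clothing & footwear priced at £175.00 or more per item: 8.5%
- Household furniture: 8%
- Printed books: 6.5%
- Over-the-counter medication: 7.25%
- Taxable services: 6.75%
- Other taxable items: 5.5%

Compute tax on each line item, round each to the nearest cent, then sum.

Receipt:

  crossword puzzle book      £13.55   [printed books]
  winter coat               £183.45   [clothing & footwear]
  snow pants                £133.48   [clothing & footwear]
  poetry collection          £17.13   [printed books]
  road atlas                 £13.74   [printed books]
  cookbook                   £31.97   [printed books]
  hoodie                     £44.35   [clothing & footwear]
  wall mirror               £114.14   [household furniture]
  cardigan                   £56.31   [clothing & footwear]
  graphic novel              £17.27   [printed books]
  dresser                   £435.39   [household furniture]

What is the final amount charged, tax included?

£1126.41

Crossword puzzle book £13.55: printed books → 6.5% → £0.88
Winter coat £183.45: clothing & footwear, £175.00 or more → 8.5% → £15.59
Snow pants £133.48: clothing & footwear, under £175.00 → 0% → £0.00
Poetry collection £17.13: printed books → 6.5% → £1.11
Road atlas £13.74: printed books → 6.5% → £0.89
Cookbook £31.97: printed books → 6.5% → £2.08
Hoodie £44.35: clothing & footwear, under £175.00 → 0% → £0.00
Wall mirror £114.14: household furniture → 8% → £9.13
Cardigan £56.31: clothing & footwear, under £175.00 → 0% → £0.00
Graphic novel £17.27: printed books → 6.5% → £1.12
Dresser £435.39: household furniture → 8% → £34.83
Subtotal = £1060.78; tax = £65.63; total due = £1126.41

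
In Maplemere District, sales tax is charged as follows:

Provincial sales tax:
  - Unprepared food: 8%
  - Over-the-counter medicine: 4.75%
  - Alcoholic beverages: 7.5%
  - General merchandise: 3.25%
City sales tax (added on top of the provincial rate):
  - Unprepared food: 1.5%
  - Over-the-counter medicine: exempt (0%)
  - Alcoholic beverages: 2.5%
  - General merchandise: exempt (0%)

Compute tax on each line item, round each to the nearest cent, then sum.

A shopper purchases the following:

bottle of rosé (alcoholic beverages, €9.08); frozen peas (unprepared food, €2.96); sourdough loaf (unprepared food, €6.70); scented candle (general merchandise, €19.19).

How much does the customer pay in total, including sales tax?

Bottle of rosé €9.08: alcoholic beverages → 7.5% + 2.5% city = 10% → €0.91
Frozen peas €2.96: unprepared food → 8% + 1.5% city = 9.5% → €0.28
Sourdough loaf €6.70: unprepared food → 8% + 1.5% city = 9.5% → €0.64
Scented candle €19.19: general merchandise → 3.25% + 0% city = 3.25% → €0.62
Subtotal = €37.93; tax = €2.45; total due = €40.38

€40.38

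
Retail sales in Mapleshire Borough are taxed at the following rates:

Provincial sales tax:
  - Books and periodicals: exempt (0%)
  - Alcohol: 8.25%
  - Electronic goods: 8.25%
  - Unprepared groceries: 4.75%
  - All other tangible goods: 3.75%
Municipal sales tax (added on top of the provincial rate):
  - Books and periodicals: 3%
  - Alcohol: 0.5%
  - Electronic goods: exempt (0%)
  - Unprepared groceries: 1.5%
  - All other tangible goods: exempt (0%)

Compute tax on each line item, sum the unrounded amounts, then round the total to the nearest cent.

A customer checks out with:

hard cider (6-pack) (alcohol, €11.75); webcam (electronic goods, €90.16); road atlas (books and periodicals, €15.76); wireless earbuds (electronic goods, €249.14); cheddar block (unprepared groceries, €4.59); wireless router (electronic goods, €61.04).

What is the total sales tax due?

€34.82

Hard cider (6-pack) €11.75: alcohol → 8.25% + 0.5% municipal = 8.75% → €1.028125
Webcam €90.16: electronic goods → 8.25% + 0% municipal = 8.25% → €7.4382
Road atlas €15.76: books and periodicals → 0% + 3% municipal = 3% → €0.4728
Wireless earbuds €249.14: electronic goods → 8.25% + 0% municipal = 8.25% → €20.55405
Cheddar block €4.59: unprepared groceries → 4.75% + 1.5% municipal = 6.25% → €0.286875
Wireless router €61.04: electronic goods → 8.25% + 0% municipal = 8.25% → €5.0358
Unrounded tax sum = €34.81585 → €34.82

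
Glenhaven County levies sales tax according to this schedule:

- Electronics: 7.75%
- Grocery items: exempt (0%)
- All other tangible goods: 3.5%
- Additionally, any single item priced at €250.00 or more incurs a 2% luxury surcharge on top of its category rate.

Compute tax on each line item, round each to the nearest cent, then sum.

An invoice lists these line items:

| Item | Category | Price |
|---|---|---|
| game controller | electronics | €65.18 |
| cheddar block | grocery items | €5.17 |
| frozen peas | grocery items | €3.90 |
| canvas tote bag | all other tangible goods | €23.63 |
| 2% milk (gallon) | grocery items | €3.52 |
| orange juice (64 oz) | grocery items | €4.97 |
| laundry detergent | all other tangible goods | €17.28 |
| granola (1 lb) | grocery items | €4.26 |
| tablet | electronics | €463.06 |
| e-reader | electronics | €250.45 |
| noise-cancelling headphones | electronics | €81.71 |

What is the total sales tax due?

Game controller €65.18: electronics → 7.75% → €5.05
Cheddar block €5.17: grocery items → 0% → €0.00
Frozen peas €3.90: grocery items → 0% → €0.00
Canvas tote bag €23.63: all other tangible goods → 3.5% → €0.83
2% milk (gallon) €3.52: grocery items → 0% → €0.00
Orange juice (64 oz) €4.97: grocery items → 0% → €0.00
Laundry detergent €17.28: all other tangible goods → 3.5% → €0.60
Granola (1 lb) €4.26: grocery items → 0% → €0.00
Tablet €463.06: electronics → 7.75% + 2% surcharge = 9.75% → €45.15
E-reader €250.45: electronics → 7.75% + 2% surcharge = 9.75% → €24.42
Noise-cancelling headphones €81.71: electronics → 7.75% → €6.33
Total tax = €5.05 + €0.83 + €0.60 + €45.15 + €24.42 + €6.33 = €82.38

€82.38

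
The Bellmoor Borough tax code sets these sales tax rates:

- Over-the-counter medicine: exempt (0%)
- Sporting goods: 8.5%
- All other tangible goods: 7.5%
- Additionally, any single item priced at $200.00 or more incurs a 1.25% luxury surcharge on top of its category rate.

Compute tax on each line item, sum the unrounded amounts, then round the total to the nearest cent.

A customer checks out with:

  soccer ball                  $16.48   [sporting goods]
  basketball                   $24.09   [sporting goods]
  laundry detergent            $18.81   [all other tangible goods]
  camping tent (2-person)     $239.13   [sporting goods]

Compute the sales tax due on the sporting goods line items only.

$26.76

Soccer ball $16.48: sporting goods → 8.5% → $1.4008
Basketball $24.09: sporting goods → 8.5% → $2.04765
Camping tent (2-person) $239.13: sporting goods → 8.5% + 1.25% surcharge = 9.75% → $23.315175
Tax on sporting goods: unrounded sum = $26.763625 → $26.76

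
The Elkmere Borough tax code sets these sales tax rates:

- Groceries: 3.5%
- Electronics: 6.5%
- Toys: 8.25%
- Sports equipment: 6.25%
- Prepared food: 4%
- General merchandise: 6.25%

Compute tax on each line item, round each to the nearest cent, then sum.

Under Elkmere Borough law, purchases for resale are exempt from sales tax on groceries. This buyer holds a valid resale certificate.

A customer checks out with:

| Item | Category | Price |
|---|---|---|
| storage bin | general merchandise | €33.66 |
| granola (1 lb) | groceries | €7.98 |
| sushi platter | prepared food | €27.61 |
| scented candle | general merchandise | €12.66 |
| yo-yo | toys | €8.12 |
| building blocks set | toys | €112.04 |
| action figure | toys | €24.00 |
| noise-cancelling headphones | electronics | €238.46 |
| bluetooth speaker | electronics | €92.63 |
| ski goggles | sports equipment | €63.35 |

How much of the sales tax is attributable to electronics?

Noise-cancelling headphones €238.46: electronics → 6.5% → €15.50
Bluetooth speaker €92.63: electronics → 6.5% → €6.02
Tax on electronics = €15.50 + €6.02 = €21.52

€21.52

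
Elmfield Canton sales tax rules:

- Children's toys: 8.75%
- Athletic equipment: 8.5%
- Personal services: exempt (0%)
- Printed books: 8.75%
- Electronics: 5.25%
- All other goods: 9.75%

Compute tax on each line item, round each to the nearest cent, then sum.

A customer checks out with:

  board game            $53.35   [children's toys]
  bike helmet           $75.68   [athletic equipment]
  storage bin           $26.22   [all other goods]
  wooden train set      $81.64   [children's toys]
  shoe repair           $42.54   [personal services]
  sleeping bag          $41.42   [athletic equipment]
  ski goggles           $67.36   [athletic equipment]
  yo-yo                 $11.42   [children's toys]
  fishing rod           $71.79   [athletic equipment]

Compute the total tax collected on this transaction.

$37.15

Board game $53.35: children's toys → 8.75% → $4.67
Bike helmet $75.68: athletic equipment → 8.5% → $6.43
Storage bin $26.22: all other goods → 9.75% → $2.56
Wooden train set $81.64: children's toys → 8.75% → $7.14
Shoe repair $42.54: personal services → 0% → $0.00
Sleeping bag $41.42: athletic equipment → 8.5% → $3.52
Ski goggles $67.36: athletic equipment → 8.5% → $5.73
Yo-yo $11.42: children's toys → 8.75% → $1.00
Fishing rod $71.79: athletic equipment → 8.5% → $6.10
Total tax = $4.67 + $6.43 + $2.56 + $7.14 + $3.52 + $5.73 + $1.00 + $6.10 = $37.15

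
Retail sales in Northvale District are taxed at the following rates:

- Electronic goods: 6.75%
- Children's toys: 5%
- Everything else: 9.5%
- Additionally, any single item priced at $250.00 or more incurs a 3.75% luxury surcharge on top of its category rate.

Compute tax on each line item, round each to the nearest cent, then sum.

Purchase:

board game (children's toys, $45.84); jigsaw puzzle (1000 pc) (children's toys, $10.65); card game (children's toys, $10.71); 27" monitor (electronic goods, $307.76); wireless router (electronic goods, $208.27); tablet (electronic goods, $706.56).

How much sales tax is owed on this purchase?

Board game $45.84: children's toys → 5% → $2.29
Jigsaw puzzle (1000 pc) $10.65: children's toys → 5% → $0.53
Card game $10.71: children's toys → 5% → $0.54
27" monitor $307.76: electronic goods → 6.75% + 3.75% surcharge = 10.5% → $32.31
Wireless router $208.27: electronic goods → 6.75% → $14.06
Tablet $706.56: electronic goods → 6.75% + 3.75% surcharge = 10.5% → $74.19
Total tax = $2.29 + $0.53 + $0.54 + $32.31 + $14.06 + $74.19 = $123.92

$123.92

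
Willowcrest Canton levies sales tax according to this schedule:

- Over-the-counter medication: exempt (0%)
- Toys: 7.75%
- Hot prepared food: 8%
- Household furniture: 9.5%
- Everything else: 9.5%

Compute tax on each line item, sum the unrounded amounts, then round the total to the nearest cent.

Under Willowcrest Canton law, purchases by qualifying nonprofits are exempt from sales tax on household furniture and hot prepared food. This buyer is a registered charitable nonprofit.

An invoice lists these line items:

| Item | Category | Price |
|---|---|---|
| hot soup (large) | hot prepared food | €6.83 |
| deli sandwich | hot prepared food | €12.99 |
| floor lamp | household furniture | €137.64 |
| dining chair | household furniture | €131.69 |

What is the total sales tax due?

Hot soup (large) €6.83: hot prepared food, buyer-exempt → 0% → €0.00
Deli sandwich €12.99: hot prepared food, buyer-exempt → 0% → €0.00
Floor lamp €137.64: household furniture, buyer-exempt → 0% → €0.00
Dining chair €131.69: household furniture, buyer-exempt → 0% → €0.00
Unrounded tax sum = €0.00 → €0.00

€0.00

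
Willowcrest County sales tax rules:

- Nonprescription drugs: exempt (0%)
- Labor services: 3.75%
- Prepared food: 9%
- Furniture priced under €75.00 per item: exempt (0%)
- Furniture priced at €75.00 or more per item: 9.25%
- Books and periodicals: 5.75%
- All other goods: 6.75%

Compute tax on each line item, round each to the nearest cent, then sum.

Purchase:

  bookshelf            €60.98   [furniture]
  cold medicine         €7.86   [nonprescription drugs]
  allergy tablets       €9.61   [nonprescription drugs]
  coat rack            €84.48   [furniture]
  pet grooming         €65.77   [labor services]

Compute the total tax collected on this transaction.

Bookshelf €60.98: furniture, under €75.00 → 0% → €0.00
Cold medicine €7.86: nonprescription drugs → 0% → €0.00
Allergy tablets €9.61: nonprescription drugs → 0% → €0.00
Coat rack €84.48: furniture, €75.00 or more → 9.25% → €7.81
Pet grooming €65.77: labor services → 3.75% → €2.47
Total tax = €7.81 + €2.47 = €10.28

€10.28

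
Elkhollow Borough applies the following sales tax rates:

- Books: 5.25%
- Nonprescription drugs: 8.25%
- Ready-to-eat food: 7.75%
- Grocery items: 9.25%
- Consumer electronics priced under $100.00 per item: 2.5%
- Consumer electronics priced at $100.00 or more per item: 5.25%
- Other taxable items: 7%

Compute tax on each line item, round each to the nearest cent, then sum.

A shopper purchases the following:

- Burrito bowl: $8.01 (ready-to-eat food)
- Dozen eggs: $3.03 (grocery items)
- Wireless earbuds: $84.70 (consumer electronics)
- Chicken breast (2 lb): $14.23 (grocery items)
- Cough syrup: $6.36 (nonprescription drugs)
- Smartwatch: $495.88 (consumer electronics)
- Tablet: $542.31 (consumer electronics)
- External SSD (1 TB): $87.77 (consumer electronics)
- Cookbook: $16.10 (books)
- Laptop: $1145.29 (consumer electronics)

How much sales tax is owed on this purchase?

Burrito bowl $8.01: ready-to-eat food → 7.75% → $0.62
Dozen eggs $3.03: grocery items → 9.25% → $0.28
Wireless earbuds $84.70: consumer electronics, under $100.00 → 2.5% → $2.12
Chicken breast (2 lb) $14.23: grocery items → 9.25% → $1.32
Cough syrup $6.36: nonprescription drugs → 8.25% → $0.52
Smartwatch $495.88: consumer electronics, $100.00 or more → 5.25% → $26.03
Tablet $542.31: consumer electronics, $100.00 or more → 5.25% → $28.47
External SSD (1 TB) $87.77: consumer electronics, under $100.00 → 2.5% → $2.19
Cookbook $16.10: books → 5.25% → $0.85
Laptop $1145.29: consumer electronics, $100.00 or more → 5.25% → $60.13
Total tax = $0.62 + $0.28 + $2.12 + $1.32 + $0.52 + $26.03 + $28.47 + $2.19 + $0.85 + $60.13 = $122.53

$122.53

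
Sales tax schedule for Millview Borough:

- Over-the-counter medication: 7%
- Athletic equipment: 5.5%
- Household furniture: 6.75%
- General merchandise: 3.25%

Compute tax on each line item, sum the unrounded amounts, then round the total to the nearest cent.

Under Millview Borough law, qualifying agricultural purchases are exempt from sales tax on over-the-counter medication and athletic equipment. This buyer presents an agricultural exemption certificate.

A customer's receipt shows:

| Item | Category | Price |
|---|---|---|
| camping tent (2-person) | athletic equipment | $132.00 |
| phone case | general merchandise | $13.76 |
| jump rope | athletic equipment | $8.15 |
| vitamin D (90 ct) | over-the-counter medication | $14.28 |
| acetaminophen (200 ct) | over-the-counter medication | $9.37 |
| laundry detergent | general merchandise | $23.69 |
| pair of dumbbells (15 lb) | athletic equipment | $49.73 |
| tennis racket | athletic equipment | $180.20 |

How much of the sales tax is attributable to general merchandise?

Phone case $13.76: general merchandise → 3.25% → $0.4472
Laundry detergent $23.69: general merchandise → 3.25% → $0.769925
Tax on general merchandise: unrounded sum = $1.217125 → $1.22

$1.22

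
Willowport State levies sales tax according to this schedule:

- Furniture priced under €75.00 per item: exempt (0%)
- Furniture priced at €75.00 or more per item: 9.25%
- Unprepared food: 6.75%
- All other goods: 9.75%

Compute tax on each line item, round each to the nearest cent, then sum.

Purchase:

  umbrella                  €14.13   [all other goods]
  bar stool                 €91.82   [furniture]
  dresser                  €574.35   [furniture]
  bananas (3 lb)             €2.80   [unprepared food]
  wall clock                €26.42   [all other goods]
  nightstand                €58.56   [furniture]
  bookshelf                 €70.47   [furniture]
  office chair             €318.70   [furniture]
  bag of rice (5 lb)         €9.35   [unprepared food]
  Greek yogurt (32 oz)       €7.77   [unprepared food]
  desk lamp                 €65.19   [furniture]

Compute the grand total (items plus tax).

€1335.96

Umbrella €14.13: all other goods → 9.75% → €1.38
Bar stool €91.82: furniture, €75.00 or more → 9.25% → €8.49
Dresser €574.35: furniture, €75.00 or more → 9.25% → €53.13
Bananas (3 lb) €2.80: unprepared food → 6.75% → €0.19
Wall clock €26.42: all other goods → 9.75% → €2.58
Nightstand €58.56: furniture, under €75.00 → 0% → €0.00
Bookshelf €70.47: furniture, under €75.00 → 0% → €0.00
Office chair €318.70: furniture, €75.00 or more → 9.25% → €29.48
Bag of rice (5 lb) €9.35: unprepared food → 6.75% → €0.63
Greek yogurt (32 oz) €7.77: unprepared food → 6.75% → €0.52
Desk lamp €65.19: furniture, under €75.00 → 0% → €0.00
Subtotal = €1239.56; tax = €96.40; total due = €1335.96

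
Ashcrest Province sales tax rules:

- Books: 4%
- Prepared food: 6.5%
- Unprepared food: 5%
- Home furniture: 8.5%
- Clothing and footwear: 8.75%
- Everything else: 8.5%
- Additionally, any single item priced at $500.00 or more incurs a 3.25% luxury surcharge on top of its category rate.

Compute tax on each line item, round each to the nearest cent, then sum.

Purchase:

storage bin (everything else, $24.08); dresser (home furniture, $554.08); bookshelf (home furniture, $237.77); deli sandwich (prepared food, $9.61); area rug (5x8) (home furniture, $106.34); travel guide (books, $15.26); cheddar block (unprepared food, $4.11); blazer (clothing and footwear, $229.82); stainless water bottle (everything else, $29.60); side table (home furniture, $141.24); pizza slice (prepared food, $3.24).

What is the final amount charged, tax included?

Storage bin $24.08: everything else → 8.5% → $2.05
Dresser $554.08: home furniture → 8.5% + 3.25% surcharge = 11.75% → $65.10
Bookshelf $237.77: home furniture → 8.5% → $20.21
Deli sandwich $9.61: prepared food → 6.5% → $0.62
Area rug (5x8) $106.34: home furniture → 8.5% → $9.04
Travel guide $15.26: books → 4% → $0.61
Cheddar block $4.11: unprepared food → 5% → $0.21
Blazer $229.82: clothing and footwear → 8.75% → $20.11
Stainless water bottle $29.60: everything else → 8.5% → $2.52
Side table $141.24: home furniture → 8.5% → $12.01
Pizza slice $3.24: prepared food → 6.5% → $0.21
Subtotal = $1355.15; tax = $132.69; total due = $1487.84

$1487.84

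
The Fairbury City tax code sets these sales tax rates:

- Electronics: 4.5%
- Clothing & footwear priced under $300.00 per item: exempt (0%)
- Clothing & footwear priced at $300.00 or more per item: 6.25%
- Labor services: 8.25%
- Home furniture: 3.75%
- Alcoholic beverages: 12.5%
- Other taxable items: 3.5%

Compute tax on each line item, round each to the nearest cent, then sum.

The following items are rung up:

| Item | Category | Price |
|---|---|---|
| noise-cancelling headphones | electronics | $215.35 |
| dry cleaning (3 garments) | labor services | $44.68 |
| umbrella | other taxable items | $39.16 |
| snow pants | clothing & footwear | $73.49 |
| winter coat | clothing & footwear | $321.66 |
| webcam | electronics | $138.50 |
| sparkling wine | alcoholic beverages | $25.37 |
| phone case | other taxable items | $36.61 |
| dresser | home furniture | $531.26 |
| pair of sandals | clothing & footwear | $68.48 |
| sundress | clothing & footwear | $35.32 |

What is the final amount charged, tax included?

Noise-cancelling headphones $215.35: electronics → 4.5% → $9.69
Dry cleaning (3 garments) $44.68: labor services → 8.25% → $3.69
Umbrella $39.16: other taxable items → 3.5% → $1.37
Snow pants $73.49: clothing & footwear, under $300.00 → 0% → $0.00
Winter coat $321.66: clothing & footwear, $300.00 or more → 6.25% → $20.10
Webcam $138.50: electronics → 4.5% → $6.23
Sparkling wine $25.37: alcoholic beverages → 12.5% → $3.17
Phone case $36.61: other taxable items → 3.5% → $1.28
Dresser $531.26: home furniture → 3.75% → $19.92
Pair of sandals $68.48: clothing & footwear, under $300.00 → 0% → $0.00
Sundress $35.32: clothing & footwear, under $300.00 → 0% → $0.00
Subtotal = $1529.88; tax = $65.45; total due = $1595.33

$1595.33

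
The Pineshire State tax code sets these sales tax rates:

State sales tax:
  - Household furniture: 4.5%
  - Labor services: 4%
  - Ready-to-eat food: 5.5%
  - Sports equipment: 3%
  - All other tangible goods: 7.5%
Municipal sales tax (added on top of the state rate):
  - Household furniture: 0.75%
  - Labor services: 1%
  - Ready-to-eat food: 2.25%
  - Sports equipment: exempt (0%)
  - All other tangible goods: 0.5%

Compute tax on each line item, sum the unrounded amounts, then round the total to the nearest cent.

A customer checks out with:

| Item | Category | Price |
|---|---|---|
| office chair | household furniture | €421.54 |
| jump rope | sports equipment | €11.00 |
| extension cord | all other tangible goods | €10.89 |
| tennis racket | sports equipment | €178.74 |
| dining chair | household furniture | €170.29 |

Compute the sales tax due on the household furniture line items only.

€31.07

Office chair €421.54: household furniture → 4.5% + 0.75% municipal = 5.25% → €22.13085
Dining chair €170.29: household furniture → 4.5% + 0.75% municipal = 5.25% → €8.940225
Tax on household furniture: unrounded sum = €31.071075 → €31.07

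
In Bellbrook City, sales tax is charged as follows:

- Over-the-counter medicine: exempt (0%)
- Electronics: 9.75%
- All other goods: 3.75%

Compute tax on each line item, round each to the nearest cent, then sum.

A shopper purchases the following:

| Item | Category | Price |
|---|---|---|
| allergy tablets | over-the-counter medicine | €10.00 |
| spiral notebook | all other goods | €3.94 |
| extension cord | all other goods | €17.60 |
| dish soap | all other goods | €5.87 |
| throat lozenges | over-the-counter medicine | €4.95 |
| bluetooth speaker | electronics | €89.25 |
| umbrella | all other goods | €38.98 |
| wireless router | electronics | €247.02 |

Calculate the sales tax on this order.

Allergy tablets €10.00: over-the-counter medicine → 0% → €0.00
Spiral notebook €3.94: all other goods → 3.75% → €0.15
Extension cord €17.60: all other goods → 3.75% → €0.66
Dish soap €5.87: all other goods → 3.75% → €0.22
Throat lozenges €4.95: over-the-counter medicine → 0% → €0.00
Bluetooth speaker €89.25: electronics → 9.75% → €8.70
Umbrella €38.98: all other goods → 3.75% → €1.46
Wireless router €247.02: electronics → 9.75% → €24.08
Total tax = €0.15 + €0.66 + €0.22 + €8.70 + €1.46 + €24.08 = €35.27

€35.27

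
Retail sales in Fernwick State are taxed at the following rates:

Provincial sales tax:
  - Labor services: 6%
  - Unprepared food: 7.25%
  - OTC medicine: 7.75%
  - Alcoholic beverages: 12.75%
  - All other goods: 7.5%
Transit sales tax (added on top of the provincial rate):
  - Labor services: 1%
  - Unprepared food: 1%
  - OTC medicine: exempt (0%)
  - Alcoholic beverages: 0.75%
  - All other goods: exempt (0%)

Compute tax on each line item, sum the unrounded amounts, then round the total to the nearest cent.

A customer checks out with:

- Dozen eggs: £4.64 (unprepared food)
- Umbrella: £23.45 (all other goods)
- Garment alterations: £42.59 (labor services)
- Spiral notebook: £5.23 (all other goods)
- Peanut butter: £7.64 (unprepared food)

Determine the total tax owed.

£6.15

Dozen eggs £4.64: unprepared food → 7.25% + 1% transit = 8.25% → £0.3828
Umbrella £23.45: all other goods → 7.5% + 0% transit = 7.5% → £1.75875
Garment alterations £42.59: labor services → 6% + 1% transit = 7% → £2.9813
Spiral notebook £5.23: all other goods → 7.5% + 0% transit = 7.5% → £0.39225
Peanut butter £7.64: unprepared food → 7.25% + 1% transit = 8.25% → £0.6303
Unrounded tax sum = £6.1454 → £6.15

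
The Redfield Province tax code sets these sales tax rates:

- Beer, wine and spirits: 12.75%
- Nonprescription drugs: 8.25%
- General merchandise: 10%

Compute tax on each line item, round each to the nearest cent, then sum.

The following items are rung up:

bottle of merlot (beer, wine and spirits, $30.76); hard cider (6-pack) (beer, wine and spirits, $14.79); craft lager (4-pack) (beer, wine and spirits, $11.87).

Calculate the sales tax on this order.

Bottle of merlot $30.76: beer, wine and spirits → 12.75% → $3.92
Hard cider (6-pack) $14.79: beer, wine and spirits → 12.75% → $1.89
Craft lager (4-pack) $11.87: beer, wine and spirits → 12.75% → $1.51
Total tax = $3.92 + $1.89 + $1.51 = $7.32

$7.32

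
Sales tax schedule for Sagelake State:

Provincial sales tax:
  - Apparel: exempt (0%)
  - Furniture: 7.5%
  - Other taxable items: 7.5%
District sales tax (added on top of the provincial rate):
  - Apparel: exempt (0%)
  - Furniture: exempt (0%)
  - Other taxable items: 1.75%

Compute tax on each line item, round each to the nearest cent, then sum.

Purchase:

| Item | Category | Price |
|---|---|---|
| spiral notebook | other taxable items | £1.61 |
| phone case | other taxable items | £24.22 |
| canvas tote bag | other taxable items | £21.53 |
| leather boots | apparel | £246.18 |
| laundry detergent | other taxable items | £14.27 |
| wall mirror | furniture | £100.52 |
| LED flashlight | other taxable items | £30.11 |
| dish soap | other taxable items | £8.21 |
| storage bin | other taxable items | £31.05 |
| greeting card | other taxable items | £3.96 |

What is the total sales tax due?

Spiral notebook £1.61: other taxable items → 7.5% + 1.75% district = 9.25% → £0.15
Phone case £24.22: other taxable items → 7.5% + 1.75% district = 9.25% → £2.24
Canvas tote bag £21.53: other taxable items → 7.5% + 1.75% district = 9.25% → £1.99
Leather boots £246.18: apparel → 0% + 0% district = 0% → £0.00
Laundry detergent £14.27: other taxable items → 7.5% + 1.75% district = 9.25% → £1.32
Wall mirror £100.52: furniture → 7.5% + 0% district = 7.5% → £7.54
LED flashlight £30.11: other taxable items → 7.5% + 1.75% district = 9.25% → £2.79
Dish soap £8.21: other taxable items → 7.5% + 1.75% district = 9.25% → £0.76
Storage bin £31.05: other taxable items → 7.5% + 1.75% district = 9.25% → £2.87
Greeting card £3.96: other taxable items → 7.5% + 1.75% district = 9.25% → £0.37
Total tax = £0.15 + £2.24 + £1.99 + £1.32 + £7.54 + £2.79 + £0.76 + £2.87 + £0.37 = £20.03

£20.03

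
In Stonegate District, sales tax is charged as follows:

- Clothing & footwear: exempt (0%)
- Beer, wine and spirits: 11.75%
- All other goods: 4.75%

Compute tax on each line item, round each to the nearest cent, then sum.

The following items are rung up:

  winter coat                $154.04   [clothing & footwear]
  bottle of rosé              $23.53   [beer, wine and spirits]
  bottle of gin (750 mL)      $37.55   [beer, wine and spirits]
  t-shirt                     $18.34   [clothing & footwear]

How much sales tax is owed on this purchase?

$7.17

Winter coat $154.04: clothing & footwear → 0% → $0.00
Bottle of rosé $23.53: beer, wine and spirits → 11.75% → $2.76
Bottle of gin (750 mL) $37.55: beer, wine and spirits → 11.75% → $4.41
T-shirt $18.34: clothing & footwear → 0% → $0.00
Total tax = $2.76 + $4.41 = $7.17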